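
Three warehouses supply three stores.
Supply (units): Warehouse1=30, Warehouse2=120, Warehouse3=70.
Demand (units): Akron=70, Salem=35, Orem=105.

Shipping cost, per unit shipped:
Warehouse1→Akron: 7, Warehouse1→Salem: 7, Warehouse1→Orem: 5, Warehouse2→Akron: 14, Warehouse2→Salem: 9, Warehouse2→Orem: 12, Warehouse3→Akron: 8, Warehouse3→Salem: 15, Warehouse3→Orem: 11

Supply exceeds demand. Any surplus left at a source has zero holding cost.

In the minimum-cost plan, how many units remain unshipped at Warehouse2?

An optimal plan:
  Warehouse1->Orem: 30 × 5 = 150
  Warehouse2->Salem: 35 × 9 = 315
  Warehouse2->Orem: 75 × 12 = 900
  Warehouse3->Akron: 70 × 8 = 560
Total cost = 1925.
Warehouse2 ships 110 of its 120, leaving 10.

10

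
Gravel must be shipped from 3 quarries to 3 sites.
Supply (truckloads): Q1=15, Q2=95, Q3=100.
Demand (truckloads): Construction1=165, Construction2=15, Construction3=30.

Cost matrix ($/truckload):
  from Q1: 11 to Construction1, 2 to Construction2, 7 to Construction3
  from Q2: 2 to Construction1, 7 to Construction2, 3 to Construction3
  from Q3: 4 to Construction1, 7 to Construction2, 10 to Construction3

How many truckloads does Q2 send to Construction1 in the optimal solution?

Solving gives:
  Q1→Construction2: 15 × $2 = $30
  Q2→Construction1: 65 × $2 = $130
  Q2→Construction3: 30 × $3 = $90
  Q3→Construction1: 100 × $4 = $400
Total cost = $650.
So Q2→Construction1 carries 65 truckloads.

65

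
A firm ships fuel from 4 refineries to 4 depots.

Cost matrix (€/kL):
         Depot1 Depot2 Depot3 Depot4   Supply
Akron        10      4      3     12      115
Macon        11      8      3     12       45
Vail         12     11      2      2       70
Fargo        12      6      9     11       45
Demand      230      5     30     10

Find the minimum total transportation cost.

2595

A cheapest plan:
  Akron–Depot1: 115 × €10 = €1150
  Macon–Depot1: 45 × €11 = €495
  Vail–Depot1: 30 × €12 = €360
  Vail–Depot3: 30 × €2 = €60
  Vail–Depot4: 10 × €2 = €20
  Fargo–Depot1: 40 × €12 = €480
  Fargo–Depot2: 5 × €6 = €30
Total = 1150 + 495 + 360 + 60 + 20 + 480 + 30 = €2595.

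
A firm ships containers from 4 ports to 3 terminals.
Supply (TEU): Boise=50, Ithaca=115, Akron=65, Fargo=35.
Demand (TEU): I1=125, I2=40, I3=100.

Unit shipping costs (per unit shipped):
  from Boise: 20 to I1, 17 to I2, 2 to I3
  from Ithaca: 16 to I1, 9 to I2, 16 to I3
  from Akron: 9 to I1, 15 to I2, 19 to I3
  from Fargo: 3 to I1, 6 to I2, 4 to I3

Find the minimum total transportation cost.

One minimum-cost allocation:
  Boise to I3: 50 × 2 = 100
  Ithaca to I1: 25 × 16 = 400
  Ithaca to I2: 40 × 9 = 360
  Ithaca to I3: 50 × 16 = 800
  Akron to I1: 65 × 9 = 585
  Fargo to I1: 35 × 3 = 105
Total = 100 + 400 + 360 + 800 + 585 + 105 = 2350.

2350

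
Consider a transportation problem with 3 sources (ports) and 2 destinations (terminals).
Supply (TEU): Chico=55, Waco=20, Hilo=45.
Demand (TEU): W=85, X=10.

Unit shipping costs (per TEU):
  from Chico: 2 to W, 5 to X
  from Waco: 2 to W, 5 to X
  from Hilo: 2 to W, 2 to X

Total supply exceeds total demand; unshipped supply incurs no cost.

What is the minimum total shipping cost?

An optimal shipping plan:
  Chico→W: 30 × 2 = 60
  Waco→W: 20 × 2 = 40
  Hilo→W: 35 × 2 = 70
  Hilo→X: 10 × 2 = 20
Total = 60 + 40 + 70 + 20 = 190.

190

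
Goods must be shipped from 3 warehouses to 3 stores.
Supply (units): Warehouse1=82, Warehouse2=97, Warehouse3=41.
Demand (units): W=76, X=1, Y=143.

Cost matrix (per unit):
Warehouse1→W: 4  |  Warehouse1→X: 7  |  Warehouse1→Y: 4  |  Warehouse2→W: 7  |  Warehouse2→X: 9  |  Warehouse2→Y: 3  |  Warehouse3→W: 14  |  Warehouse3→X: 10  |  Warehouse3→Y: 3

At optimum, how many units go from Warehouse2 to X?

Optimal shipments:
  Warehouse1→W: 76 units
  Warehouse1→X: 1 units
  Warehouse1→Y: 5 units
  Warehouse2→Y: 97 units
  Warehouse3→Y: 41 units
Total cost = 745.
The route Warehouse2→X is not used.

0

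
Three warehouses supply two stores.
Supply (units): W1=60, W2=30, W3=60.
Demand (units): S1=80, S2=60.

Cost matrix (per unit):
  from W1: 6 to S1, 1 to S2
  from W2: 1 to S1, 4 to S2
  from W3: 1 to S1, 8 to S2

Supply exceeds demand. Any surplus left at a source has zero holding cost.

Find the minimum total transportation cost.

140

One minimum-cost allocation:
  W1–S2: 60 × 1 = 60
  W2–S1: 20 × 1 = 20
  W3–S1: 60 × 1 = 60
Total = 60 + 20 + 60 = 140.
(Supply check: W1 ships 60; W2 ships 20; W3 ships 60.)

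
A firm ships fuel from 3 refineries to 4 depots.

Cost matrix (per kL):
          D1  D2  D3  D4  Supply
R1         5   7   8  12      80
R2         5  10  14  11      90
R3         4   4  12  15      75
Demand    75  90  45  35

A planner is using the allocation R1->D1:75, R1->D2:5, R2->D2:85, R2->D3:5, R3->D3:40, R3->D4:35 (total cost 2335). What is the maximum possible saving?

Current plan cost = 75·5 + 5·7 + 85·10 + 5·14 + 40·12 + 35·15 = 2335.
Optimal plan:
  R1–D1: 20 × 5 = 100
  R1–D2: 15 × 7 = 105
  R1–D3: 45 × 8 = 360
  R2–D1: 55 × 5 = 275
  R2–D4: 35 × 11 = 385
  R3–D2: 75 × 4 = 300
Optimal cost = 1525.
Saving = 2335 − 1525 = 810.

810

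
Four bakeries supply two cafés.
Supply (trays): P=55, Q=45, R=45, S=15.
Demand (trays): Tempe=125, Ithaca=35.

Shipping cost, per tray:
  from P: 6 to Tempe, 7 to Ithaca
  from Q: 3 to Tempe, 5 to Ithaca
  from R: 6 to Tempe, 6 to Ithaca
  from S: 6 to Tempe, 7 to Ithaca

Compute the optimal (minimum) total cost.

825

A cheapest plan:
  P–Tempe: 55 × 6 = 330
  Q–Tempe: 45 × 3 = 135
  R–Tempe: 10 × 6 = 60
  R–Ithaca: 35 × 6 = 210
  S–Tempe: 15 × 6 = 90
Total = 330 + 135 + 60 + 210 + 90 = 825.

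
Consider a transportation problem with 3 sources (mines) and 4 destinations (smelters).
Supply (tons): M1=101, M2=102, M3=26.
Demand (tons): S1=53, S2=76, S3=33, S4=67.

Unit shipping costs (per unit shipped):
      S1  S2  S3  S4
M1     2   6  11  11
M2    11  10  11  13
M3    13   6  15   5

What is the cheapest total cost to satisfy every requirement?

1700

An optimal shipping plan:
  M1→S1: 53 × 2 = 106
  M1→S2: 48 × 6 = 288
  M2→S2: 28 × 10 = 280
  M2→S3: 33 × 11 = 363
  M2→S4: 41 × 13 = 533
  M3→S4: 26 × 5 = 130
Total = 106 + 288 + 280 + 363 + 533 + 130 = 1700.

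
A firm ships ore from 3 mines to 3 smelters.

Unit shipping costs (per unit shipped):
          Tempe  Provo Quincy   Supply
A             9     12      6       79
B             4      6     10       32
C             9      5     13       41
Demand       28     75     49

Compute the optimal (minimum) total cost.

967

A cheapest plan:
  A–Tempe: 28 × 9 = 252
  A–Provo: 2 × 12 = 24
  A–Quincy: 49 × 6 = 294
  B–Provo: 32 × 6 = 192
  C–Provo: 41 × 5 = 205
Total = 252 + 24 + 294 + 192 + 205 = 967.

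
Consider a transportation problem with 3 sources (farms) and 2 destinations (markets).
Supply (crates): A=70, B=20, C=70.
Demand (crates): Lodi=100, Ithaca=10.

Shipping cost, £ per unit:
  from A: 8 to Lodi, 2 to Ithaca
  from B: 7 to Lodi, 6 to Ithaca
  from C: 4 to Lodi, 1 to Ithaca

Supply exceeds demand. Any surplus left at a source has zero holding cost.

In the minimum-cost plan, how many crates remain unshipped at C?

An optimal plan:
  A→Lodi: 10 × £8 = £80
  A→Ithaca: 10 × £2 = £20
  B→Lodi: 20 × £7 = £140
  C→Lodi: 70 × £4 = £280
Total cost = £520.
C ships 70 of its 70, leaving 0.

0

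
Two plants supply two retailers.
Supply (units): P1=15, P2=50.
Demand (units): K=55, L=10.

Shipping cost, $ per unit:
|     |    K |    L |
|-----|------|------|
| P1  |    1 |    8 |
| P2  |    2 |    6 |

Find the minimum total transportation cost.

An optimal shipping plan:
  P1->K: 15 × $1 = $15
  P2->K: 40 × $2 = $80
  P2->L: 10 × $6 = $60
Total = 15 + 80 + 60 = $155.
(Supply check: P1 ships 15; P2 ships 50.)

155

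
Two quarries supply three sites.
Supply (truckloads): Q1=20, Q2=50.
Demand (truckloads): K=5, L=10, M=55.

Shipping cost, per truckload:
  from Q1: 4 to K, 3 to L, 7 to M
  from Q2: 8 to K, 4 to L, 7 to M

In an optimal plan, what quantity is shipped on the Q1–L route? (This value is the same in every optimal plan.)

10

The minimum-cost plan:
  Q1 to K: 5 × 4 = 20
  Q1 to L: 10 × 3 = 30
  Q1 to M: 5 × 7 = 35
  Q2 to M: 50 × 7 = 350
Total cost = 435.
So Q1→L carries 10 truckloads.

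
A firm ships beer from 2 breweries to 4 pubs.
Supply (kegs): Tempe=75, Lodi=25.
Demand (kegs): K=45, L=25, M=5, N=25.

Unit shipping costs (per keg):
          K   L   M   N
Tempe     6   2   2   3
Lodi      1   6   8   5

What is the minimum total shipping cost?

280

One minimum-cost allocation:
  Tempe→K: 20 kegs
  Tempe→L: 25 kegs
  Tempe→M: 5 kegs
  Tempe→N: 25 kegs
  Lodi→K: 25 kegs
Total cost = 280.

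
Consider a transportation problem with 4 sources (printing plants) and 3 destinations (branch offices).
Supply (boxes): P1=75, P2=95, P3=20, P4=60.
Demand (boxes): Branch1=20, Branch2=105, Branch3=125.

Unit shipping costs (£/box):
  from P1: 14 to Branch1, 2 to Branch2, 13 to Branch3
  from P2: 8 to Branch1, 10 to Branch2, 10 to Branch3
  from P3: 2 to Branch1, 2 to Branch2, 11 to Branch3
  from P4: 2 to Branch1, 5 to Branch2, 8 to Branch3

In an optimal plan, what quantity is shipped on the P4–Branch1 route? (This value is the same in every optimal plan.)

20

Solving gives:
  P1–Branch2: 75 × £2 = £150
  P2–Branch3: 95 × £10 = £950
  P3–Branch2: 20 × £2 = £40
  P4–Branch1: 20 × £2 = £40
  P4–Branch2: 10 × £5 = £50
  P4–Branch3: 30 × £8 = £240
Total cost = £1470.
So P4→Branch1 carries 20 boxes.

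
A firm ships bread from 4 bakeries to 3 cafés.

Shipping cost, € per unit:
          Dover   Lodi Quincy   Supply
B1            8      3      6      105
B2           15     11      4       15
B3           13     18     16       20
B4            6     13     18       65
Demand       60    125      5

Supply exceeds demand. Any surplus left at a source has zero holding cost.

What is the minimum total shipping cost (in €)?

A cheapest plan:
  B1->Lodi: 105 × €3 = €315
  B2->Lodi: 10 × €11 = €110
  B2->Quincy: 5 × €4 = €20
  B3->Lodi: 5 × €18 = €90
  B4->Dover: 60 × €6 = €360
  B4->Lodi: 5 × €13 = €65
Total = 315 + 110 + 20 + 90 + 360 + 65 = €960.
(Supply check: B1 ships 105; B2 ships 15; B3 ships 5; B4 ships 65.)

960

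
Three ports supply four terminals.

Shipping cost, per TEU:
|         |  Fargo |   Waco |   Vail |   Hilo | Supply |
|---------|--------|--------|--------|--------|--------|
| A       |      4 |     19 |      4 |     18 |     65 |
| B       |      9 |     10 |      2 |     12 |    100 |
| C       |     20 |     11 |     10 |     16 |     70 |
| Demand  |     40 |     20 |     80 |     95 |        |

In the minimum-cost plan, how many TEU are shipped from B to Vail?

55

Solving gives:
  A->Fargo: 40 TEU
  A->Vail: 25 TEU
  B->Vail: 55 TEU
  B->Hilo: 45 TEU
  C->Waco: 20 TEU
  C->Hilo: 50 TEU
Total cost = 1930.
So B→Vail carries 55 TEU.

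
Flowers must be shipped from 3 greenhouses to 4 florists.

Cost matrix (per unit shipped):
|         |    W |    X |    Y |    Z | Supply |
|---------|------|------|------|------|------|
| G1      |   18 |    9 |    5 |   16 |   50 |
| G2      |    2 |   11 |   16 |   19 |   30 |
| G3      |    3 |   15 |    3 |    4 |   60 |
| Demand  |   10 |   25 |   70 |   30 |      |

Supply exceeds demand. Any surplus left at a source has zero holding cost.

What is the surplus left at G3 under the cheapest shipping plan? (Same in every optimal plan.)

0

Minimum-cost shipments:
  G1 to X: 10 bunches
  G1 to Y: 40 bunches
  G2 to W: 10 bunches
  G2 to X: 15 bunches
  G3 to Y: 30 bunches
  G3 to Z: 30 bunches
Total cost = 685.
G3 ships 60 of its 60, leaving 0.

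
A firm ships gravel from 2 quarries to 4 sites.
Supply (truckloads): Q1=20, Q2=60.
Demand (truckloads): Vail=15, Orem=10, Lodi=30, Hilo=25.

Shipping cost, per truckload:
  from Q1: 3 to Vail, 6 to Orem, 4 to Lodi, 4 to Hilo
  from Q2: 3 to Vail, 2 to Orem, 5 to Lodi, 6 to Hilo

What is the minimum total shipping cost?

325

An optimal shipping plan:
  Q1->Hilo: 20 × 4 = 80
  Q2->Vail: 15 × 3 = 45
  Q2->Orem: 10 × 2 = 20
  Q2->Lodi: 30 × 5 = 150
  Q2->Hilo: 5 × 6 = 30
Total = 80 + 45 + 20 + 150 + 30 = 325.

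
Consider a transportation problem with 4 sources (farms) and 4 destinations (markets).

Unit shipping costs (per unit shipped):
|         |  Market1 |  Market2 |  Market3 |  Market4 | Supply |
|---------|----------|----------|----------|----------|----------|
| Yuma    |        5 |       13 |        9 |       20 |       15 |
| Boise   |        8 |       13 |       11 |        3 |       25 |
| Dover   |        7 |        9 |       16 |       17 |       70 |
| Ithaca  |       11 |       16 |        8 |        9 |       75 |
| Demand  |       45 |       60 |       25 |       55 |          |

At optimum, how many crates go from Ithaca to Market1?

20

Solving gives:
  Yuma to Market1: 15 × 5 = 75
  Boise to Market4: 25 × 3 = 75
  Dover to Market1: 10 × 7 = 70
  Dover to Market2: 60 × 9 = 540
  Ithaca to Market1: 20 × 11 = 220
  Ithaca to Market3: 25 × 8 = 200
  Ithaca to Market4: 30 × 9 = 270
Total cost = 1450.
So Ithaca→Market1 carries 20 crates.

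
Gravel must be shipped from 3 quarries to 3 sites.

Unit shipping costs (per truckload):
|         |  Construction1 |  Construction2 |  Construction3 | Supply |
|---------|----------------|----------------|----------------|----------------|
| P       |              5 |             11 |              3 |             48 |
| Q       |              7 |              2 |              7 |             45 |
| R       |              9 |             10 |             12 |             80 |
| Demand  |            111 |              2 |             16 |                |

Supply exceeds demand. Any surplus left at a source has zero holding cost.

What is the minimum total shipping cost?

837

An optimal shipping plan:
  P–Construction1: 32 × 5 = 160
  P–Construction3: 16 × 3 = 48
  Q–Construction1: 43 × 7 = 301
  Q–Construction2: 2 × 2 = 4
  R–Construction1: 36 × 9 = 324
Total = 160 + 48 + 301 + 4 + 324 = 837.
(Supply check: P ships 48; Q ships 45; R ships 36.)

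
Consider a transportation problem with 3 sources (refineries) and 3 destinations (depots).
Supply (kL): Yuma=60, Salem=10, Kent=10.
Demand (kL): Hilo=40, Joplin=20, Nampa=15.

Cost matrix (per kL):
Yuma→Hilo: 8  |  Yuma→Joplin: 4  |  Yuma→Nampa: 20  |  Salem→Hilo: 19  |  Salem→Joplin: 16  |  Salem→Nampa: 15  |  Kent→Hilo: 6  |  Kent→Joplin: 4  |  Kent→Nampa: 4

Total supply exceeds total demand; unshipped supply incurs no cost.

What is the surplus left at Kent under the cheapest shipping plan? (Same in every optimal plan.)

An optimal plan:
  Yuma–Hilo: 40 kL
  Yuma–Joplin: 20 kL
  Salem–Nampa: 5 kL
  Kent–Nampa: 10 kL
Total cost = 515.
Kent ships 10 of its 10, leaving 0.

0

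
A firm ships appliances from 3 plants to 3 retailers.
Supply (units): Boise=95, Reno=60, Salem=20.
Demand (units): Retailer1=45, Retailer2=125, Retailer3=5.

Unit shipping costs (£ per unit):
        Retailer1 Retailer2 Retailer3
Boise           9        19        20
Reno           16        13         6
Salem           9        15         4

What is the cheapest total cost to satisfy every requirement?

Optimal allocation:
  Boise–Retailer1: 45 × £9 = £405
  Boise–Retailer2: 50 × £19 = £950
  Reno–Retailer2: 60 × £13 = £780
  Salem–Retailer2: 15 × £15 = £225
  Salem–Retailer3: 5 × £4 = £20
Total = 405 + 950 + 780 + 225 + 20 = £2380.

2380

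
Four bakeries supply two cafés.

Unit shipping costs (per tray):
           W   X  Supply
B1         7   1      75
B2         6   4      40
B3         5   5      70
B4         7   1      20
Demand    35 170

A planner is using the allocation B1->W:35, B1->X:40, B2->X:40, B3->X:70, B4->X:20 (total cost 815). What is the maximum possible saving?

Current plan cost = 35·7 + 40·1 + 40·4 + 70·5 + 20·1 = 815.
Optimal plan:
  B1→X: 75 × 1 = 75
  B2→X: 40 × 4 = 160
  B3→W: 35 × 5 = 175
  B3→X: 35 × 5 = 175
  B4→X: 20 × 1 = 20
Optimal cost = 605.
Saving = 815 − 605 = 210.

210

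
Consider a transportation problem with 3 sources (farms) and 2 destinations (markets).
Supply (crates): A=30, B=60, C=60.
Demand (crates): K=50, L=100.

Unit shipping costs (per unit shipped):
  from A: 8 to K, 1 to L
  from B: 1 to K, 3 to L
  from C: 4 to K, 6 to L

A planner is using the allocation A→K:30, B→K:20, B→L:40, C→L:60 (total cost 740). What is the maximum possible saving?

270

Current plan cost = 30·8 + 20·1 + 40·3 + 60·6 = 740.
Optimal plan:
  A to L: 30 crates
  B to K: 50 crates
  B to L: 10 crates
  C to L: 60 crates
Optimal cost = 470.
Saving = 740 − 470 = 270.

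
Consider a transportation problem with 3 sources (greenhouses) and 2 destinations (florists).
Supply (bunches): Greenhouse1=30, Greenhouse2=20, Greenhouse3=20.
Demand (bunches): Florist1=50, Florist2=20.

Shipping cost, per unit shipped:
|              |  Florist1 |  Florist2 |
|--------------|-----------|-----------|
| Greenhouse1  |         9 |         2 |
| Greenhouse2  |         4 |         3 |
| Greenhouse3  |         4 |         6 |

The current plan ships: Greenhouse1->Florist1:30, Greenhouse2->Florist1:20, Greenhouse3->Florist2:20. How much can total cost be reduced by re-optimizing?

180

Current plan cost = 30·9 + 20·4 + 20·6 = 470.
Optimal plan:
  Greenhouse1–Florist1: 10 × 9 = 90
  Greenhouse1–Florist2: 20 × 2 = 40
  Greenhouse2–Florist1: 20 × 4 = 80
  Greenhouse3–Florist1: 20 × 4 = 80
Optimal cost = 290.
Saving = 470 − 290 = 180.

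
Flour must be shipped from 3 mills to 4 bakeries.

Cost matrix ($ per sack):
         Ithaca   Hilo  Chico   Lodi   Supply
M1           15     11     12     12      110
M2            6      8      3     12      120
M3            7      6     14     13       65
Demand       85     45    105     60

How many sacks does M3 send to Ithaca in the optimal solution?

65

Solving gives:
  M1–Hilo: 45 × $11 = $495
  M1–Chico: 5 × $12 = $60
  M1–Lodi: 60 × $12 = $720
  M2–Ithaca: 20 × $6 = $120
  M2–Chico: 100 × $3 = $300
  M3–Ithaca: 65 × $7 = $455
Total cost = $2150.
So M3→Ithaca carries 65 sacks.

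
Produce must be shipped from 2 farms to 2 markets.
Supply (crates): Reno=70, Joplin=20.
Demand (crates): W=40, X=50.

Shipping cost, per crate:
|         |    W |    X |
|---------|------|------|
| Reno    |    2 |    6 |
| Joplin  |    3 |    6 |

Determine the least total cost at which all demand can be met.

380

An optimal shipping plan:
  Reno–W: 40 × 2 = 80
  Reno–X: 30 × 6 = 180
  Joplin–X: 20 × 6 = 120
Total = 80 + 180 + 120 = 380.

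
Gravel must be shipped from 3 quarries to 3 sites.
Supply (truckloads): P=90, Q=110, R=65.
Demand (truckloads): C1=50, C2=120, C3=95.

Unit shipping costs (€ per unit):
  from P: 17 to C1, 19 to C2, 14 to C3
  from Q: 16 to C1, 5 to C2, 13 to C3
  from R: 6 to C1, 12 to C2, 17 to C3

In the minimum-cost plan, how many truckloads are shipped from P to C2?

0

Optimal shipments:
  P->C3: 90 × €14 = €1260
  Q->C2: 110 × €5 = €550
  R->C1: 50 × €6 = €300
  R->C2: 10 × €12 = €120
  R->C3: 5 × €17 = €85
Total cost = €2315.
The route P→C2 is not used.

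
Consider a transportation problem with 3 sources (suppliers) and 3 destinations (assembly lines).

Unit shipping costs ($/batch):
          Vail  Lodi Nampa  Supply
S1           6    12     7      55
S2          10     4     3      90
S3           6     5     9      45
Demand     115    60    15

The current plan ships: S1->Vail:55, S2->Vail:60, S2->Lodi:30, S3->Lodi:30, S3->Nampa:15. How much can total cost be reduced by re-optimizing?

300

Current plan cost = 55·6 + 60·10 + 30·4 + 30·5 + 15·9 = $1335.
Optimal plan:
  S1 to Vail: 55 × $6 = $330
  S2 to Vail: 15 × $10 = $150
  S2 to Lodi: 60 × $4 = $240
  S2 to Nampa: 15 × $3 = $45
  S3 to Vail: 45 × $6 = $270
Optimal cost = $1035.
Saving = 1335 − 1035 = $300.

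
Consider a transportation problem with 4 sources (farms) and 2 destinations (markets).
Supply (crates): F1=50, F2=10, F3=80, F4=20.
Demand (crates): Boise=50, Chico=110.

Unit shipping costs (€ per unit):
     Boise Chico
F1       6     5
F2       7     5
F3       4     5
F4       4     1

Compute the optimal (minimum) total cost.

670

A cheapest plan:
  F1->Chico: 50 crates
  F2->Chico: 10 crates
  F3->Boise: 50 crates
  F3->Chico: 30 crates
  F4->Chico: 20 crates
Total cost = €670.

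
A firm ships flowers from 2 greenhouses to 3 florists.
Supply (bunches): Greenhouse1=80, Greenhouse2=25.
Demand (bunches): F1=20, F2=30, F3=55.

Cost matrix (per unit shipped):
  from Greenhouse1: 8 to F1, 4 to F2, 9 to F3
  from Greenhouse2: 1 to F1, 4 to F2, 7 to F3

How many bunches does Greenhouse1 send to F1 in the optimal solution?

Solving gives:
  Greenhouse1–F2: 30 × 4 = 120
  Greenhouse1–F3: 50 × 9 = 450
  Greenhouse2–F1: 20 × 1 = 20
  Greenhouse2–F3: 5 × 7 = 35
Total cost = 625.
The route Greenhouse1→F1 is not used.

0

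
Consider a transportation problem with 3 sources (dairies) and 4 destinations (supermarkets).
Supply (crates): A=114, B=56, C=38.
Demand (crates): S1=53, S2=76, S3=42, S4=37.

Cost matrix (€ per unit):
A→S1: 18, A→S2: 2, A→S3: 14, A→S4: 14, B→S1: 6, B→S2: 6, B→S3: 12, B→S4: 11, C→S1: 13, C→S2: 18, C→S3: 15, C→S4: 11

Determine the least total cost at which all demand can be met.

A cheapest plan:
  A–S2: 76 crates
  A–S3: 38 crates
  B–S1: 53 crates
  B–S3: 3 crates
  C–S3: 1 crates
  C–S4: 37 crates
Total cost = €1460.
(Supply check: A ships 114; B ships 56; C ships 38.)

1460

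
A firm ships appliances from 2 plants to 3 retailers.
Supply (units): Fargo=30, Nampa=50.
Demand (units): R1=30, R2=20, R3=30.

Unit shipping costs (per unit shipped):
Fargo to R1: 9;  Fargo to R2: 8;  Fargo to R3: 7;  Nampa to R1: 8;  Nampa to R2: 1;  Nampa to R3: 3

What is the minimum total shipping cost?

Optimal allocation:
  Fargo–R1: 30 units
  Nampa–R2: 20 units
  Nampa–R3: 30 units
Total cost = 380.
(Supply check: Fargo ships 30; Nampa ships 50.)

380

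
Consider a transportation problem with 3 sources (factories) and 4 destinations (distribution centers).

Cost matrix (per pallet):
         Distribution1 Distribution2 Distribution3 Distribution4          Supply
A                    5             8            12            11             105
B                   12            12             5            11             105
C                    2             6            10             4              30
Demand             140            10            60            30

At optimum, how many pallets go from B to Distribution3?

The minimum-cost plan:
  A->Distribution1: 105 pallets
  B->Distribution1: 5 pallets
  B->Distribution2: 10 pallets
  B->Distribution3: 60 pallets
  B->Distribution4: 30 pallets
  C->Distribution1: 30 pallets
Total cost = 1395.
So B→Distribution3 carries 60 pallets.

60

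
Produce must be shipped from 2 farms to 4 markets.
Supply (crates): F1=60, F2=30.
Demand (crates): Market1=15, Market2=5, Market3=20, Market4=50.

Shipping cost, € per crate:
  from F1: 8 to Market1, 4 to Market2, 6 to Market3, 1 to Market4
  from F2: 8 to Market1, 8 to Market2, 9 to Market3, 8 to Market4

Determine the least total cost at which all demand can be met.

A cheapest plan:
  F1->Market2: 5 × €4 = €20
  F1->Market3: 5 × €6 = €30
  F1->Market4: 50 × €1 = €50
  F2->Market1: 15 × €8 = €120
  F2->Market3: 15 × €9 = €135
Total = 20 + 30 + 50 + 120 + 135 = €355.

355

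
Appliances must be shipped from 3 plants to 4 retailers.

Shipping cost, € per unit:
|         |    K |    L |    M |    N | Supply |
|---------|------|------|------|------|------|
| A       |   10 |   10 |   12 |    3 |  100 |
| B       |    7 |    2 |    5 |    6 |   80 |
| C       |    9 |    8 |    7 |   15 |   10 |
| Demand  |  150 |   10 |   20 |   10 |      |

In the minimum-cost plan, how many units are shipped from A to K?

90

Solving gives:
  A to K: 90 × €10 = €900
  A to N: 10 × €3 = €30
  B to K: 60 × €7 = €420
  B to L: 10 × €2 = €20
  B to M: 10 × €5 = €50
  C to M: 10 × €7 = €70
Total cost = €1490.
So A→K carries 90 units.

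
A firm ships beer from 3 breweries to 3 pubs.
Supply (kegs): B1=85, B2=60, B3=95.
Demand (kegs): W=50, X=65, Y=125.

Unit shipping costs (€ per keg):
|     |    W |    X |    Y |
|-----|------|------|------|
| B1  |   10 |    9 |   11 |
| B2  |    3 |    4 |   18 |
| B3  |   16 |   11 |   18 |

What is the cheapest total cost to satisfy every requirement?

An optimal shipping plan:
  B1–Y: 85 × €11 = €935
  B2–W: 50 × €3 = €150
  B2–X: 10 × €4 = €40
  B3–X: 55 × €11 = €605
  B3–Y: 40 × €18 = €720
Total = 935 + 150 + 40 + 605 + 720 = €2450.

2450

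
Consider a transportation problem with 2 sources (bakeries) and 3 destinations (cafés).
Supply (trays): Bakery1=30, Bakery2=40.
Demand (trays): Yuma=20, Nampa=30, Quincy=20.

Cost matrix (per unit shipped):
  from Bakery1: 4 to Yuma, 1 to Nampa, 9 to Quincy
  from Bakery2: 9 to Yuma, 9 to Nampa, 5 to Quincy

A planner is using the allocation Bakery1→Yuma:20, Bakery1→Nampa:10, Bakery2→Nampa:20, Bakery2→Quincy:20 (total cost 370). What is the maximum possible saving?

Current plan cost = 20·4 + 10·1 + 20·9 + 20·5 = 370.
Optimal plan:
  Bakery1->Nampa: 30 × 1 = 30
  Bakery2->Yuma: 20 × 9 = 180
  Bakery2->Quincy: 20 × 5 = 100
Optimal cost = 310.
Saving = 370 − 310 = 60.

60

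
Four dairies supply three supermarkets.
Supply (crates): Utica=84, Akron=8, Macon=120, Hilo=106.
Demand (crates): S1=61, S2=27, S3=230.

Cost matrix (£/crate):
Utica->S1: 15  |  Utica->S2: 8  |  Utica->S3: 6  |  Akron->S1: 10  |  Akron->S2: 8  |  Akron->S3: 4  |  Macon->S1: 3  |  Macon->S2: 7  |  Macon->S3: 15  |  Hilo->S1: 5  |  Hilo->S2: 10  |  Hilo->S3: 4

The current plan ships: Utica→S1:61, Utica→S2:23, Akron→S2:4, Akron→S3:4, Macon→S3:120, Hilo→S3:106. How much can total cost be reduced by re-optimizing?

Current plan cost = 61·15 + 23·8 + 4·8 + 4·4 + 120·15 + 106·4 = £3371.
Optimal plan:
  Utica->S3: 84 × £6 = £504
  Akron->S3: 8 × £4 = £32
  Macon->S1: 61 × £3 = £183
  Macon->S2: 27 × £7 = £189
  Macon->S3: 32 × £15 = £480
  Hilo->S3: 106 × £4 = £424
Optimal cost = £1812.
Saving = 3371 − 1812 = £1559.

1559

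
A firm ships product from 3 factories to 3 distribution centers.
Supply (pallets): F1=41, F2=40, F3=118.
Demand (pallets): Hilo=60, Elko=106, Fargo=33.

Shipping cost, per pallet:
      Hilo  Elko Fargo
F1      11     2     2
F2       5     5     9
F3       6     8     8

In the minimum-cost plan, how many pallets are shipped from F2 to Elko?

Optimal shipments:
  F1→Elko: 8 × 2 = 16
  F1→Fargo: 33 × 2 = 66
  F2→Elko: 40 × 5 = 200
  F3→Hilo: 60 × 6 = 360
  F3→Elko: 58 × 8 = 464
Total cost = 1106.
So F2→Elko carries 40 pallets.

40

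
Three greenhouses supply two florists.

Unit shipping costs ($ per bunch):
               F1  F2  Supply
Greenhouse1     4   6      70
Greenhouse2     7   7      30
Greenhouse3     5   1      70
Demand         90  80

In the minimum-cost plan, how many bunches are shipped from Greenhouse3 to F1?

0

Optimal shipments:
  Greenhouse1 to F1: 70 × $4 = $280
  Greenhouse2 to F1: 20 × $7 = $140
  Greenhouse2 to F2: 10 × $7 = $70
  Greenhouse3 to F2: 70 × $1 = $70
Total cost = $560.
The route Greenhouse3→F1 is not used.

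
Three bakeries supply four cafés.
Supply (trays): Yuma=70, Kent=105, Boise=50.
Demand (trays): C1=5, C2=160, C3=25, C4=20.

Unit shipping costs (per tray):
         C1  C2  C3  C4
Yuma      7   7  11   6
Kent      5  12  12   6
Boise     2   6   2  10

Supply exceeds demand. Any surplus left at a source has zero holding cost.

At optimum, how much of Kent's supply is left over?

15

Minimum-cost shipments:
  Yuma–C2: 70 trays
  Kent–C1: 5 trays
  Kent–C2: 65 trays
  Kent–C4: 20 trays
  Boise–C2: 25 trays
  Boise–C3: 25 trays
Total cost = 1615.
Kent ships 90 of its 105, leaving 15.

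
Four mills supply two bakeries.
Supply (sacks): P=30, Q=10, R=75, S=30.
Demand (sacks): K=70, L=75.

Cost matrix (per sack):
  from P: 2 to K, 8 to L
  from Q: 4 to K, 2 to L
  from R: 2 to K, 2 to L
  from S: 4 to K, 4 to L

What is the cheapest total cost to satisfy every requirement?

An optimal shipping plan:
  P–K: 30 × 2 = 60
  Q–L: 10 × 2 = 20
  R–K: 10 × 2 = 20
  R–L: 65 × 2 = 130
  S–K: 30 × 4 = 120
Total = 60 + 20 + 20 + 130 + 120 = 350.

350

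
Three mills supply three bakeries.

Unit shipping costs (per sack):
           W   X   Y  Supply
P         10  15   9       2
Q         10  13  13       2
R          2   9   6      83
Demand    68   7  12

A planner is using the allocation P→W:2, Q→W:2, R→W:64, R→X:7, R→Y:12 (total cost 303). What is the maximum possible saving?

Current plan cost = 2·10 + 2·10 + 64·2 + 7·9 + 12·6 = 303.
Optimal plan:
  P–Y: 2 sacks
  Q–X: 2 sacks
  R–W: 68 sacks
  R–X: 5 sacks
  R–Y: 10 sacks
Optimal cost = 285.
Saving = 303 − 285 = 18.

18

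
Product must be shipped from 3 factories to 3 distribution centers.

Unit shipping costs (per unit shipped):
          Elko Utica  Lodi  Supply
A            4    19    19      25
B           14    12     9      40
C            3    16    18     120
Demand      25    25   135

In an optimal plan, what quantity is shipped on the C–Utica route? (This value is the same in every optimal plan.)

The minimum-cost plan:
  A to Lodi: 25 × 19 = 475
  B to Lodi: 40 × 9 = 360
  C to Elko: 25 × 3 = 75
  C to Utica: 25 × 16 = 400
  C to Lodi: 70 × 18 = 1260
Total cost = 2570.
So C→Utica carries 25 pallets.

25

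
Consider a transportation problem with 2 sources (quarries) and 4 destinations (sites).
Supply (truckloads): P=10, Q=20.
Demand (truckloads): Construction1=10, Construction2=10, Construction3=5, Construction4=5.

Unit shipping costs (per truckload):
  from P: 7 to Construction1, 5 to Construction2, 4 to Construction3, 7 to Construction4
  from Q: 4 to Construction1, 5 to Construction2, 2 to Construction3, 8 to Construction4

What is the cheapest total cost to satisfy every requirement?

135

An optimal shipping plan:
  P–Construction2: 5 × 5 = 25
  P–Construction4: 5 × 7 = 35
  Q–Construction1: 10 × 4 = 40
  Q–Construction2: 5 × 5 = 25
  Q–Construction3: 5 × 2 = 10
Total = 25 + 35 + 40 + 25 + 10 = 135.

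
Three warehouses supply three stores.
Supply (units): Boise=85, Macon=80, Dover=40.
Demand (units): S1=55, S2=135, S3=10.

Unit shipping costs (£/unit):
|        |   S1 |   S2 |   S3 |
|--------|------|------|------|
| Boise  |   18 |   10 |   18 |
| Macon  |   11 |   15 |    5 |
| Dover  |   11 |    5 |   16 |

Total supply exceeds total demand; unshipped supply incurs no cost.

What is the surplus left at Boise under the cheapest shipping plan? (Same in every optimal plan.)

0

An optimal plan:
  Boise to S2: 85 × £10 = £850
  Macon to S1: 55 × £11 = £605
  Macon to S2: 10 × £15 = £150
  Macon to S3: 10 × £5 = £50
  Dover to S2: 40 × £5 = £200
Total cost = £1855.
Boise ships 85 of its 85, leaving 0.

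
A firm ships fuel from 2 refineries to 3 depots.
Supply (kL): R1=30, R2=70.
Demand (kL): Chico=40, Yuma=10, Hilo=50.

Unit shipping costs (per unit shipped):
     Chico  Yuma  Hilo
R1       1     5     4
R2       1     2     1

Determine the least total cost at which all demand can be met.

110

Optimal allocation:
  R1 to Chico: 30 × 1 = 30
  R2 to Chico: 10 × 1 = 10
  R2 to Yuma: 10 × 2 = 20
  R2 to Hilo: 50 × 1 = 50
Total = 30 + 10 + 20 + 50 = 110.
(Supply check: R1 ships 30; R2 ships 70.)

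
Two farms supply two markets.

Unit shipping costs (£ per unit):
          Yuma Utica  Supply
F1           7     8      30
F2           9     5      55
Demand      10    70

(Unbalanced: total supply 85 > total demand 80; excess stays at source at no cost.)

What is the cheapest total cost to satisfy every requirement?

A cheapest plan:
  F1 to Yuma: 10 × £7 = £70
  F1 to Utica: 15 × £8 = £120
  F2 to Utica: 55 × £5 = £275
Total = 70 + 120 + 275 = £465.

465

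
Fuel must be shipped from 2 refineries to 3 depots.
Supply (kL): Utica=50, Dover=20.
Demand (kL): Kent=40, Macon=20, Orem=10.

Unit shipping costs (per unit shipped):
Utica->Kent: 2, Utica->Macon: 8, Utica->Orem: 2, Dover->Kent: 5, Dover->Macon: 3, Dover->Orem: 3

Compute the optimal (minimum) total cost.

160

Optimal allocation:
  Utica->Kent: 40 × 2 = 80
  Utica->Orem: 10 × 2 = 20
  Dover->Macon: 20 × 3 = 60
Total = 80 + 20 + 60 = 160.
(Supply check: Utica ships 50; Dover ships 20.)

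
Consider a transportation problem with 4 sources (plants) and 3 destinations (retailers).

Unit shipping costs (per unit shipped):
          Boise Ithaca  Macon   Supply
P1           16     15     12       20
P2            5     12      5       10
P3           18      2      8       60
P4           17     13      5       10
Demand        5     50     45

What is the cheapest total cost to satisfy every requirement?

520

A cheapest plan:
  P1→Macon: 20 × 12 = 240
  P2→Boise: 5 × 5 = 25
  P2→Macon: 5 × 5 = 25
  P3→Ithaca: 50 × 2 = 100
  P3→Macon: 10 × 8 = 80
  P4→Macon: 10 × 5 = 50
Total = 240 + 25 + 25 + 100 + 80 + 50 = 520.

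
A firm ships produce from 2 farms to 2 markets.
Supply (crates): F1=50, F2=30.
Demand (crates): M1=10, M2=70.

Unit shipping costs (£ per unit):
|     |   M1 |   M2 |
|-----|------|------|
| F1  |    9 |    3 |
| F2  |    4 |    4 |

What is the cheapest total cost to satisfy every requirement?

270

One minimum-cost allocation:
  F1→M2: 50 crates
  F2→M1: 10 crates
  F2→M2: 20 crates
Total cost = £270.
(Supply check: F1 ships 50; F2 ships 30.)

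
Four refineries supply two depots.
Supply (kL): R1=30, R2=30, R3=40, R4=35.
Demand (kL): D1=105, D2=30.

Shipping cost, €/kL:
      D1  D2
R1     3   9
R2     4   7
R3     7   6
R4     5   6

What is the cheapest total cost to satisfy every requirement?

635

One minimum-cost allocation:
  R1–D1: 30 × €3 = €90
  R2–D1: 30 × €4 = €120
  R3–D1: 10 × €7 = €70
  R3–D2: 30 × €6 = €180
  R4–D1: 35 × €5 = €175
Total = 90 + 120 + 70 + 180 + 175 = €635.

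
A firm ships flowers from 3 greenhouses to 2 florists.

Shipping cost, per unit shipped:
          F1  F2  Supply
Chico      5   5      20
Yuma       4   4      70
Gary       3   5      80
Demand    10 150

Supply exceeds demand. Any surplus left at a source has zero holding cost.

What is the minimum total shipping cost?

710

Optimal allocation:
  Chico to F2: 20 × 5 = 100
  Yuma to F2: 70 × 4 = 280
  Gary to F1: 10 × 3 = 30
  Gary to F2: 60 × 5 = 300
Total = 100 + 280 + 30 + 300 = 710.
(Supply check: Chico ships 20; Yuma ships 70; Gary ships 70.)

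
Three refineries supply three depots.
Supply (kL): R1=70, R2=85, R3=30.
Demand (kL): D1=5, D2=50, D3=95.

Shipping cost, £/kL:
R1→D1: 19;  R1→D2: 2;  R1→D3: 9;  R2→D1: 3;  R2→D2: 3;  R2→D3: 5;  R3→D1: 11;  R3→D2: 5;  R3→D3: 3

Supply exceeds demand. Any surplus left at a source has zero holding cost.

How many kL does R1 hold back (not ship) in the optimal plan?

Minimum-cost shipments:
  R1 to D2: 50 × £2 = £100
  R2 to D1: 5 × £3 = £15
  R2 to D3: 65 × £5 = £325
  R3 to D3: 30 × £3 = £90
Total cost = £530.
R1 ships 50 of its 70, leaving 20.

20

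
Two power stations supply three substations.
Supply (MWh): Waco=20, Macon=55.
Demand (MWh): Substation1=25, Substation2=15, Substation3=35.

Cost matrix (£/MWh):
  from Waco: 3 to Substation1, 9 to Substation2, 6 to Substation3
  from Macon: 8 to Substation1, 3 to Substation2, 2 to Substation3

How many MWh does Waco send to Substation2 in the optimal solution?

0

The minimum-cost plan:
  Waco->Substation1: 20 × £3 = £60
  Macon->Substation1: 5 × £8 = £40
  Macon->Substation2: 15 × £3 = £45
  Macon->Substation3: 35 × £2 = £70
Total cost = £215.
The route Waco→Substation2 is not used.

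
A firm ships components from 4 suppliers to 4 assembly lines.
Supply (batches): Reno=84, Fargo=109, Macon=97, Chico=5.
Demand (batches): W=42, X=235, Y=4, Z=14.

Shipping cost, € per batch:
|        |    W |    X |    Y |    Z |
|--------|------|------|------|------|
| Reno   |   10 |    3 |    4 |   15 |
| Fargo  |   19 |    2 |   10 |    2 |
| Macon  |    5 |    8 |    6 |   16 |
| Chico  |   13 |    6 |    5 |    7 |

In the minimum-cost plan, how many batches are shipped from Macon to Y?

The minimum-cost plan:
  Reno->X: 84 × €3 = €252
  Fargo->X: 95 × €2 = €190
  Fargo->Z: 14 × €2 = €28
  Macon->W: 42 × €5 = €210
  Macon->X: 51 × €8 = €408
  Macon->Y: 4 × €6 = €24
  Chico->X: 5 × €6 = €30
Total cost = €1142.
So Macon→Y carries 4 batches.

4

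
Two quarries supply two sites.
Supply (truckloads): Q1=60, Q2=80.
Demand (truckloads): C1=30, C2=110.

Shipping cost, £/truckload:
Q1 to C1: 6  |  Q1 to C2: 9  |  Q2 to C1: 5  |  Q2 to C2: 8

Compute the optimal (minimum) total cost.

Optimal allocation:
  Q1->C2: 60 × £9 = £540
  Q2->C1: 30 × £5 = £150
  Q2->C2: 50 × £8 = £400
Total = 540 + 150 + 400 = £1090.

1090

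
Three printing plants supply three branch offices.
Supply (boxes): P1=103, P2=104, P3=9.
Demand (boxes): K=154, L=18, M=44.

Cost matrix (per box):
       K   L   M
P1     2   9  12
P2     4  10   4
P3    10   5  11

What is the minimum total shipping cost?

721

One minimum-cost allocation:
  P1–K: 103 × 2 = 206
  P2–K: 51 × 4 = 204
  P2–L: 9 × 10 = 90
  P2–M: 44 × 4 = 176
  P3–L: 9 × 5 = 45
Total = 206 + 204 + 90 + 176 + 45 = 721.
(Supply check: P1 ships 103; P2 ships 104; P3 ships 9.)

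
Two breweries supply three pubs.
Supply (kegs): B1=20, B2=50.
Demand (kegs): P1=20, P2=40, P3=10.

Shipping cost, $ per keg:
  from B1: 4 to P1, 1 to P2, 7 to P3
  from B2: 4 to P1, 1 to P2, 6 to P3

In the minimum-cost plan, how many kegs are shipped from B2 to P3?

Optimal shipments:
  B1->P2: 20 × $1 = $20
  B2->P1: 20 × $4 = $80
  B2->P2: 20 × $1 = $20
  B2->P3: 10 × $6 = $60
Total cost = $180.
So B2→P3 carries 10 kegs.

10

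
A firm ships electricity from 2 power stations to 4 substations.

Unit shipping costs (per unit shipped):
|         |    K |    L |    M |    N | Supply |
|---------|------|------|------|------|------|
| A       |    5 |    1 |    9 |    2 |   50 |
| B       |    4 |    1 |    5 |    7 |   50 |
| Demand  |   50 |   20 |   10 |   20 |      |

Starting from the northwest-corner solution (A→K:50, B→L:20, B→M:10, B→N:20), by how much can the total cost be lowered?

Current plan cost = 50·5 + 20·1 + 10·5 + 20·7 = 460.
Optimal plan:
  A–K: 10 × 5 = 50
  A–L: 20 × 1 = 20
  A–N: 20 × 2 = 40
  B–K: 40 × 4 = 160
  B–M: 10 × 5 = 50
Optimal cost = 320.
Saving = 460 − 320 = 140.

140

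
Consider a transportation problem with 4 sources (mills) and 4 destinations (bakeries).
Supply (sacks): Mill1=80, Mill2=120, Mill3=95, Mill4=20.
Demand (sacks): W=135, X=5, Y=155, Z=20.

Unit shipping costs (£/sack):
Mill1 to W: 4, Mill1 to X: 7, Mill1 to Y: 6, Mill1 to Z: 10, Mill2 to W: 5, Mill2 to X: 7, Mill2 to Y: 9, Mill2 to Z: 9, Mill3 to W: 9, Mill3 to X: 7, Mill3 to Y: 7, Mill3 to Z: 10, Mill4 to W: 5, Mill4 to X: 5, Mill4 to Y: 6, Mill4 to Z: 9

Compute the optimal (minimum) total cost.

1870

Optimal allocation:
  Mill1 to W: 35 × £4 = £140
  Mill1 to Y: 45 × £6 = £270
  Mill2 to W: 100 × £5 = £500
  Mill2 to Z: 20 × £9 = £180
  Mill3 to Y: 95 × £7 = £665
  Mill4 to X: 5 × £5 = £25
  Mill4 to Y: 15 × £6 = £90
Total = 140 + 270 + 500 + 180 + 665 + 25 + 90 = £1870.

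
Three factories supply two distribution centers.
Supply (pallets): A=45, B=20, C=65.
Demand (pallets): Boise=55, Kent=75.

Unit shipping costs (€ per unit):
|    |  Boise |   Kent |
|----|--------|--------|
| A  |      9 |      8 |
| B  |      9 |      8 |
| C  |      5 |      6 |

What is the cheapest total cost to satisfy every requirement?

855

An optimal shipping plan:
  A to Kent: 45 × €8 = €360
  B to Kent: 20 × €8 = €160
  C to Boise: 55 × €5 = €275
  C to Kent: 10 × €6 = €60
Total = 360 + 160 + 275 + 60 = €855.
(Supply check: A ships 45; B ships 20; C ships 65.)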